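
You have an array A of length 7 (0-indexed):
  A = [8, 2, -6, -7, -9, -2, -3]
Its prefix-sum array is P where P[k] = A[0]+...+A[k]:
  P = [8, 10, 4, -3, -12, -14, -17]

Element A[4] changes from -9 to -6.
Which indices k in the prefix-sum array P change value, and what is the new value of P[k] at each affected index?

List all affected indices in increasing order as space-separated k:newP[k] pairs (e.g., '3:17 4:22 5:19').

Answer: 4:-9 5:-11 6:-14

Derivation:
P[k] = A[0] + ... + A[k]
P[k] includes A[4] iff k >= 4
Affected indices: 4, 5, ..., 6; delta = 3
  P[4]: -12 + 3 = -9
  P[5]: -14 + 3 = -11
  P[6]: -17 + 3 = -14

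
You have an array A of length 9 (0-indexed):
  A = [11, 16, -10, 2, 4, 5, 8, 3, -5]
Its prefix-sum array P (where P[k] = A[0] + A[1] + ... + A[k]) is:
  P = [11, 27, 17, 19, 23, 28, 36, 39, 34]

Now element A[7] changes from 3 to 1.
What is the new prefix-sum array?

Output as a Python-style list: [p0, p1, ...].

Change: A[7] 3 -> 1, delta = -2
P[k] for k < 7: unchanged (A[7] not included)
P[k] for k >= 7: shift by delta = -2
  P[0] = 11 + 0 = 11
  P[1] = 27 + 0 = 27
  P[2] = 17 + 0 = 17
  P[3] = 19 + 0 = 19
  P[4] = 23 + 0 = 23
  P[5] = 28 + 0 = 28
  P[6] = 36 + 0 = 36
  P[7] = 39 + -2 = 37
  P[8] = 34 + -2 = 32

Answer: [11, 27, 17, 19, 23, 28, 36, 37, 32]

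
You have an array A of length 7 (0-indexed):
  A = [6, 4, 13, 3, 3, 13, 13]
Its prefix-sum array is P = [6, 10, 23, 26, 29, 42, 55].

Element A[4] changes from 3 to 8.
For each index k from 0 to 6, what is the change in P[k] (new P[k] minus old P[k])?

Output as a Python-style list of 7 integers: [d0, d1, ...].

Answer: [0, 0, 0, 0, 5, 5, 5]

Derivation:
Element change: A[4] 3 -> 8, delta = 5
For k < 4: P[k] unchanged, delta_P[k] = 0
For k >= 4: P[k] shifts by exactly 5
Delta array: [0, 0, 0, 0, 5, 5, 5]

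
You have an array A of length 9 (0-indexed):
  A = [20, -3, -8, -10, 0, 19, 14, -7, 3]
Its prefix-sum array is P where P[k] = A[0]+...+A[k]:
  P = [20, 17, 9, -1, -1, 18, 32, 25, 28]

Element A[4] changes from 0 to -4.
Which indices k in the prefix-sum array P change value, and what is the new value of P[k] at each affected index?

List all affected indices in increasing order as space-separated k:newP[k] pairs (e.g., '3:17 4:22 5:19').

P[k] = A[0] + ... + A[k]
P[k] includes A[4] iff k >= 4
Affected indices: 4, 5, ..., 8; delta = -4
  P[4]: -1 + -4 = -5
  P[5]: 18 + -4 = 14
  P[6]: 32 + -4 = 28
  P[7]: 25 + -4 = 21
  P[8]: 28 + -4 = 24

Answer: 4:-5 5:14 6:28 7:21 8:24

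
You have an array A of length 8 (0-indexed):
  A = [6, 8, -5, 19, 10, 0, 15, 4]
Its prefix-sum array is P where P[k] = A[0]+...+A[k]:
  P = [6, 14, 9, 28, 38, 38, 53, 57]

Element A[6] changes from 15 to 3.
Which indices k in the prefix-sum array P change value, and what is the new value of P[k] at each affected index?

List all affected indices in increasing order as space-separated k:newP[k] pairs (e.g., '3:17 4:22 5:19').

Answer: 6:41 7:45

Derivation:
P[k] = A[0] + ... + A[k]
P[k] includes A[6] iff k >= 6
Affected indices: 6, 7, ..., 7; delta = -12
  P[6]: 53 + -12 = 41
  P[7]: 57 + -12 = 45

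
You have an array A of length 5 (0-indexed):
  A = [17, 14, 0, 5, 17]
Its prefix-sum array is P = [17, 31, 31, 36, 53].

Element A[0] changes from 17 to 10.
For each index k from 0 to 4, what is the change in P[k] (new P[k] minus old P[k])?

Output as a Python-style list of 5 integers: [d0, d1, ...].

Answer: [-7, -7, -7, -7, -7]

Derivation:
Element change: A[0] 17 -> 10, delta = -7
For k < 0: P[k] unchanged, delta_P[k] = 0
For k >= 0: P[k] shifts by exactly -7
Delta array: [-7, -7, -7, -7, -7]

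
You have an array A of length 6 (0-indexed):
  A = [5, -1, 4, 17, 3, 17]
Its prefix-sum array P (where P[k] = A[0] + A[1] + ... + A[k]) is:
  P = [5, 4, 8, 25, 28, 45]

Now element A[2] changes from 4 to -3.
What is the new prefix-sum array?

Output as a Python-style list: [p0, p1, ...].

Answer: [5, 4, 1, 18, 21, 38]

Derivation:
Change: A[2] 4 -> -3, delta = -7
P[k] for k < 2: unchanged (A[2] not included)
P[k] for k >= 2: shift by delta = -7
  P[0] = 5 + 0 = 5
  P[1] = 4 + 0 = 4
  P[2] = 8 + -7 = 1
  P[3] = 25 + -7 = 18
  P[4] = 28 + -7 = 21
  P[5] = 45 + -7 = 38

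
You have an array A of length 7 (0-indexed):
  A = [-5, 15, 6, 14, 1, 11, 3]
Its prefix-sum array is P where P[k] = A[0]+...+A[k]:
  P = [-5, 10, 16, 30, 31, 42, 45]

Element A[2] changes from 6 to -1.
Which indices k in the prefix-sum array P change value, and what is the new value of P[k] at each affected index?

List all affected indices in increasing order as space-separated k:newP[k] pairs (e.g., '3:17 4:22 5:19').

P[k] = A[0] + ... + A[k]
P[k] includes A[2] iff k >= 2
Affected indices: 2, 3, ..., 6; delta = -7
  P[2]: 16 + -7 = 9
  P[3]: 30 + -7 = 23
  P[4]: 31 + -7 = 24
  P[5]: 42 + -7 = 35
  P[6]: 45 + -7 = 38

Answer: 2:9 3:23 4:24 5:35 6:38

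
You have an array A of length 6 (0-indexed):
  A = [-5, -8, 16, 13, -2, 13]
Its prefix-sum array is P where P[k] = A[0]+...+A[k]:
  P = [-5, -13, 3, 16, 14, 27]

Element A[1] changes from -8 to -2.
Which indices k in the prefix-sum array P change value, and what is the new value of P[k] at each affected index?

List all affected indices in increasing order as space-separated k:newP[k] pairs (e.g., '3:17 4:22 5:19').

P[k] = A[0] + ... + A[k]
P[k] includes A[1] iff k >= 1
Affected indices: 1, 2, ..., 5; delta = 6
  P[1]: -13 + 6 = -7
  P[2]: 3 + 6 = 9
  P[3]: 16 + 6 = 22
  P[4]: 14 + 6 = 20
  P[5]: 27 + 6 = 33

Answer: 1:-7 2:9 3:22 4:20 5:33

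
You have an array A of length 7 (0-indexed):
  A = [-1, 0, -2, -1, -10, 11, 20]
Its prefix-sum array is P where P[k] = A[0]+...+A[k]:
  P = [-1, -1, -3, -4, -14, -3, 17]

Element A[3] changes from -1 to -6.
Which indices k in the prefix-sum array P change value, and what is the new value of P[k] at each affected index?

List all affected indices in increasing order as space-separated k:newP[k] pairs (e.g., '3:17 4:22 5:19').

P[k] = A[0] + ... + A[k]
P[k] includes A[3] iff k >= 3
Affected indices: 3, 4, ..., 6; delta = -5
  P[3]: -4 + -5 = -9
  P[4]: -14 + -5 = -19
  P[5]: -3 + -5 = -8
  P[6]: 17 + -5 = 12

Answer: 3:-9 4:-19 5:-8 6:12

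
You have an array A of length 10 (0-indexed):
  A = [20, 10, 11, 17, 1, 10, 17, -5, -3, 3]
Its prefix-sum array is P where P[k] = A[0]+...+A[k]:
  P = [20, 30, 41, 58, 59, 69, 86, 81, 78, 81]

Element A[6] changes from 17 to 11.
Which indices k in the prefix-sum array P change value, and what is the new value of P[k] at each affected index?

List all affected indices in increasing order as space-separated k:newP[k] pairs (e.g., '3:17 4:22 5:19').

P[k] = A[0] + ... + A[k]
P[k] includes A[6] iff k >= 6
Affected indices: 6, 7, ..., 9; delta = -6
  P[6]: 86 + -6 = 80
  P[7]: 81 + -6 = 75
  P[8]: 78 + -6 = 72
  P[9]: 81 + -6 = 75

Answer: 6:80 7:75 8:72 9:75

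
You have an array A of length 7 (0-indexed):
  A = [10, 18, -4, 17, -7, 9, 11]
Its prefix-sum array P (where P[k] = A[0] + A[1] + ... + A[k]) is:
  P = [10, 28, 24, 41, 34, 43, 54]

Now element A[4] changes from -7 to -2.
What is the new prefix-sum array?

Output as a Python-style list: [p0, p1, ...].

Answer: [10, 28, 24, 41, 39, 48, 59]

Derivation:
Change: A[4] -7 -> -2, delta = 5
P[k] for k < 4: unchanged (A[4] not included)
P[k] for k >= 4: shift by delta = 5
  P[0] = 10 + 0 = 10
  P[1] = 28 + 0 = 28
  P[2] = 24 + 0 = 24
  P[3] = 41 + 0 = 41
  P[4] = 34 + 5 = 39
  P[5] = 43 + 5 = 48
  P[6] = 54 + 5 = 59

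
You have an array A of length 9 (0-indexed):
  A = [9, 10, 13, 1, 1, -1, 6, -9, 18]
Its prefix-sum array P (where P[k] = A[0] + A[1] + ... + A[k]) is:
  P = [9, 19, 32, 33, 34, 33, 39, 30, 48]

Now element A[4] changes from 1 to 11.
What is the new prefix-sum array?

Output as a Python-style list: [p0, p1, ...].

Answer: [9, 19, 32, 33, 44, 43, 49, 40, 58]

Derivation:
Change: A[4] 1 -> 11, delta = 10
P[k] for k < 4: unchanged (A[4] not included)
P[k] for k >= 4: shift by delta = 10
  P[0] = 9 + 0 = 9
  P[1] = 19 + 0 = 19
  P[2] = 32 + 0 = 32
  P[3] = 33 + 0 = 33
  P[4] = 34 + 10 = 44
  P[5] = 33 + 10 = 43
  P[6] = 39 + 10 = 49
  P[7] = 30 + 10 = 40
  P[8] = 48 + 10 = 58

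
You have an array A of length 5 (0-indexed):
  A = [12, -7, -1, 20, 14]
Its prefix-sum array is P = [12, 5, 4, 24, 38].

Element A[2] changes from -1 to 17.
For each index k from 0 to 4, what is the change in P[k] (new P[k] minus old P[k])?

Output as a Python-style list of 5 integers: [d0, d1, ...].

Answer: [0, 0, 18, 18, 18]

Derivation:
Element change: A[2] -1 -> 17, delta = 18
For k < 2: P[k] unchanged, delta_P[k] = 0
For k >= 2: P[k] shifts by exactly 18
Delta array: [0, 0, 18, 18, 18]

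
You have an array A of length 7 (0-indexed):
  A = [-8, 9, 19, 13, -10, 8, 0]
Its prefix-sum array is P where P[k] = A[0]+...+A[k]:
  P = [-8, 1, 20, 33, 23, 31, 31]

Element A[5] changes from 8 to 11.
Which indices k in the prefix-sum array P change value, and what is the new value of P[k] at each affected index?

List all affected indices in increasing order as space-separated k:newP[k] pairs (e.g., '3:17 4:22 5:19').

P[k] = A[0] + ... + A[k]
P[k] includes A[5] iff k >= 5
Affected indices: 5, 6, ..., 6; delta = 3
  P[5]: 31 + 3 = 34
  P[6]: 31 + 3 = 34

Answer: 5:34 6:34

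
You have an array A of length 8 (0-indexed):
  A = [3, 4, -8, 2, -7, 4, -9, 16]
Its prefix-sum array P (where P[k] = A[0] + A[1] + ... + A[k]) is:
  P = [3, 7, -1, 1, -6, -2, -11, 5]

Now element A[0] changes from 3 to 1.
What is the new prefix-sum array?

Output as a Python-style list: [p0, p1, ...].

Answer: [1, 5, -3, -1, -8, -4, -13, 3]

Derivation:
Change: A[0] 3 -> 1, delta = -2
P[k] for k < 0: unchanged (A[0] not included)
P[k] for k >= 0: shift by delta = -2
  P[0] = 3 + -2 = 1
  P[1] = 7 + -2 = 5
  P[2] = -1 + -2 = -3
  P[3] = 1 + -2 = -1
  P[4] = -6 + -2 = -8
  P[5] = -2 + -2 = -4
  P[6] = -11 + -2 = -13
  P[7] = 5 + -2 = 3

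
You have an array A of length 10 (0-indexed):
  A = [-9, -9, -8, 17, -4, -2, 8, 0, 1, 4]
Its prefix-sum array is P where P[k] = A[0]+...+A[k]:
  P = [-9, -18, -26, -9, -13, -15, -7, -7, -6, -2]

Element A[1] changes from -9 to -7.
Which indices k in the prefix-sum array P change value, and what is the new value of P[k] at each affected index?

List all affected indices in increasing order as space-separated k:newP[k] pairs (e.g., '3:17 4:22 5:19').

Answer: 1:-16 2:-24 3:-7 4:-11 5:-13 6:-5 7:-5 8:-4 9:0

Derivation:
P[k] = A[0] + ... + A[k]
P[k] includes A[1] iff k >= 1
Affected indices: 1, 2, ..., 9; delta = 2
  P[1]: -18 + 2 = -16
  P[2]: -26 + 2 = -24
  P[3]: -9 + 2 = -7
  P[4]: -13 + 2 = -11
  P[5]: -15 + 2 = -13
  P[6]: -7 + 2 = -5
  P[7]: -7 + 2 = -5
  P[8]: -6 + 2 = -4
  P[9]: -2 + 2 = 0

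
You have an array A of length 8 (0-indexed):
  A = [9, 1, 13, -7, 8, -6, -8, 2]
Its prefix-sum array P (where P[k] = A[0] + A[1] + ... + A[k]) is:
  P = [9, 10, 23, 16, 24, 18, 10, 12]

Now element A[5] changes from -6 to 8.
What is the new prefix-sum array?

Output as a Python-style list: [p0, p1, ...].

Answer: [9, 10, 23, 16, 24, 32, 24, 26]

Derivation:
Change: A[5] -6 -> 8, delta = 14
P[k] for k < 5: unchanged (A[5] not included)
P[k] for k >= 5: shift by delta = 14
  P[0] = 9 + 0 = 9
  P[1] = 10 + 0 = 10
  P[2] = 23 + 0 = 23
  P[3] = 16 + 0 = 16
  P[4] = 24 + 0 = 24
  P[5] = 18 + 14 = 32
  P[6] = 10 + 14 = 24
  P[7] = 12 + 14 = 26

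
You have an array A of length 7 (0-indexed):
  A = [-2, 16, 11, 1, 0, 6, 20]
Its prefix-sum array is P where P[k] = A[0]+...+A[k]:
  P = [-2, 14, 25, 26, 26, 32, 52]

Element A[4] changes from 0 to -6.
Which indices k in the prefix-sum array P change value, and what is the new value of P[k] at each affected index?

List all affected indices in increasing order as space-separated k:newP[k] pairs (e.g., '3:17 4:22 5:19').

P[k] = A[0] + ... + A[k]
P[k] includes A[4] iff k >= 4
Affected indices: 4, 5, ..., 6; delta = -6
  P[4]: 26 + -6 = 20
  P[5]: 32 + -6 = 26
  P[6]: 52 + -6 = 46

Answer: 4:20 5:26 6:46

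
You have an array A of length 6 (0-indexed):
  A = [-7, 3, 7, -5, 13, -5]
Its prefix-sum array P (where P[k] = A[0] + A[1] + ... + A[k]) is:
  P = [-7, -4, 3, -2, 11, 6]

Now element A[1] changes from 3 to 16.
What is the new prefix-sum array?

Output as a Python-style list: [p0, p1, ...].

Answer: [-7, 9, 16, 11, 24, 19]

Derivation:
Change: A[1] 3 -> 16, delta = 13
P[k] for k < 1: unchanged (A[1] not included)
P[k] for k >= 1: shift by delta = 13
  P[0] = -7 + 0 = -7
  P[1] = -4 + 13 = 9
  P[2] = 3 + 13 = 16
  P[3] = -2 + 13 = 11
  P[4] = 11 + 13 = 24
  P[5] = 6 + 13 = 19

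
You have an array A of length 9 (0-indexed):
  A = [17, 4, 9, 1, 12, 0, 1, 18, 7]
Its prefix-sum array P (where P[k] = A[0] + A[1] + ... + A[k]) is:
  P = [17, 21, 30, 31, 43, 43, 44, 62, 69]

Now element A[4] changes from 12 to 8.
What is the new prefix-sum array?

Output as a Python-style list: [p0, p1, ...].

Change: A[4] 12 -> 8, delta = -4
P[k] for k < 4: unchanged (A[4] not included)
P[k] for k >= 4: shift by delta = -4
  P[0] = 17 + 0 = 17
  P[1] = 21 + 0 = 21
  P[2] = 30 + 0 = 30
  P[3] = 31 + 0 = 31
  P[4] = 43 + -4 = 39
  P[5] = 43 + -4 = 39
  P[6] = 44 + -4 = 40
  P[7] = 62 + -4 = 58
  P[8] = 69 + -4 = 65

Answer: [17, 21, 30, 31, 39, 39, 40, 58, 65]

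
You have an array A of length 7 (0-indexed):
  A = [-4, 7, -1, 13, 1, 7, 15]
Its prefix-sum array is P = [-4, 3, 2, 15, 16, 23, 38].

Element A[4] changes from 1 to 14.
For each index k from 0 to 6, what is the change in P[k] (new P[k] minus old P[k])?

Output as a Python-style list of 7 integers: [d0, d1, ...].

Answer: [0, 0, 0, 0, 13, 13, 13]

Derivation:
Element change: A[4] 1 -> 14, delta = 13
For k < 4: P[k] unchanged, delta_P[k] = 0
For k >= 4: P[k] shifts by exactly 13
Delta array: [0, 0, 0, 0, 13, 13, 13]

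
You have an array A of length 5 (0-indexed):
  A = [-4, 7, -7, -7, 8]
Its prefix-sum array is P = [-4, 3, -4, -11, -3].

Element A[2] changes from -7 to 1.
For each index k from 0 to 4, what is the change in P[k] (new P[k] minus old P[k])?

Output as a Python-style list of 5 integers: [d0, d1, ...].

Element change: A[2] -7 -> 1, delta = 8
For k < 2: P[k] unchanged, delta_P[k] = 0
For k >= 2: P[k] shifts by exactly 8
Delta array: [0, 0, 8, 8, 8]

Answer: [0, 0, 8, 8, 8]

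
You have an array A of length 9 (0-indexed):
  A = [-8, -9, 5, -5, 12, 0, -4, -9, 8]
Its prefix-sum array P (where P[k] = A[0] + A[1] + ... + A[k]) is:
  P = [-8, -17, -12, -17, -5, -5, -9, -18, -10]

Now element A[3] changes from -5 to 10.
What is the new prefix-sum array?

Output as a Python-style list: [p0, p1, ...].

Answer: [-8, -17, -12, -2, 10, 10, 6, -3, 5]

Derivation:
Change: A[3] -5 -> 10, delta = 15
P[k] for k < 3: unchanged (A[3] not included)
P[k] for k >= 3: shift by delta = 15
  P[0] = -8 + 0 = -8
  P[1] = -17 + 0 = -17
  P[2] = -12 + 0 = -12
  P[3] = -17 + 15 = -2
  P[4] = -5 + 15 = 10
  P[5] = -5 + 15 = 10
  P[6] = -9 + 15 = 6
  P[7] = -18 + 15 = -3
  P[8] = -10 + 15 = 5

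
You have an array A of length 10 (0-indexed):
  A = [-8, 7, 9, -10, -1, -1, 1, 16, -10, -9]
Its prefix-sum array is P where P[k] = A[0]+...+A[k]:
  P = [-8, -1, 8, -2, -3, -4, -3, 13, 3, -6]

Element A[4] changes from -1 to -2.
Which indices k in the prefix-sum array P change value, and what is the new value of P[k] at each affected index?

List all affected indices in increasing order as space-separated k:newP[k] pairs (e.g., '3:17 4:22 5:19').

Answer: 4:-4 5:-5 6:-4 7:12 8:2 9:-7

Derivation:
P[k] = A[0] + ... + A[k]
P[k] includes A[4] iff k >= 4
Affected indices: 4, 5, ..., 9; delta = -1
  P[4]: -3 + -1 = -4
  P[5]: -4 + -1 = -5
  P[6]: -3 + -1 = -4
  P[7]: 13 + -1 = 12
  P[8]: 3 + -1 = 2
  P[9]: -6 + -1 = -7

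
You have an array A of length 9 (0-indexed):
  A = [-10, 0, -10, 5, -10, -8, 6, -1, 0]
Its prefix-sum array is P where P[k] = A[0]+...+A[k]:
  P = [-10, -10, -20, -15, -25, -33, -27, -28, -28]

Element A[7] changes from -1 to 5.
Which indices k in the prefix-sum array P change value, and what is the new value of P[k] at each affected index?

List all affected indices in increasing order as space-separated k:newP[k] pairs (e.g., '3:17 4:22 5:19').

Answer: 7:-22 8:-22

Derivation:
P[k] = A[0] + ... + A[k]
P[k] includes A[7] iff k >= 7
Affected indices: 7, 8, ..., 8; delta = 6
  P[7]: -28 + 6 = -22
  P[8]: -28 + 6 = -22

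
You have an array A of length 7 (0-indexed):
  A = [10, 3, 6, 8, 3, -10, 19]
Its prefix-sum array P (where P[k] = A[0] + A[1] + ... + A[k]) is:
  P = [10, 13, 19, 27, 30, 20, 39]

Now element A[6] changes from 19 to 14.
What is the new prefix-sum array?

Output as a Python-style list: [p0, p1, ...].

Change: A[6] 19 -> 14, delta = -5
P[k] for k < 6: unchanged (A[6] not included)
P[k] for k >= 6: shift by delta = -5
  P[0] = 10 + 0 = 10
  P[1] = 13 + 0 = 13
  P[2] = 19 + 0 = 19
  P[3] = 27 + 0 = 27
  P[4] = 30 + 0 = 30
  P[5] = 20 + 0 = 20
  P[6] = 39 + -5 = 34

Answer: [10, 13, 19, 27, 30, 20, 34]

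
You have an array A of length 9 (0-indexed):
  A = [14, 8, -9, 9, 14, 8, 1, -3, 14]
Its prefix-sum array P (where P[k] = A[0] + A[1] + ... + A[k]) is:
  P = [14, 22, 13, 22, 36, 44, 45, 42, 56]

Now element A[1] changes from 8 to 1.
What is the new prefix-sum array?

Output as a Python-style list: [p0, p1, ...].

Change: A[1] 8 -> 1, delta = -7
P[k] for k < 1: unchanged (A[1] not included)
P[k] for k >= 1: shift by delta = -7
  P[0] = 14 + 0 = 14
  P[1] = 22 + -7 = 15
  P[2] = 13 + -7 = 6
  P[3] = 22 + -7 = 15
  P[4] = 36 + -7 = 29
  P[5] = 44 + -7 = 37
  P[6] = 45 + -7 = 38
  P[7] = 42 + -7 = 35
  P[8] = 56 + -7 = 49

Answer: [14, 15, 6, 15, 29, 37, 38, 35, 49]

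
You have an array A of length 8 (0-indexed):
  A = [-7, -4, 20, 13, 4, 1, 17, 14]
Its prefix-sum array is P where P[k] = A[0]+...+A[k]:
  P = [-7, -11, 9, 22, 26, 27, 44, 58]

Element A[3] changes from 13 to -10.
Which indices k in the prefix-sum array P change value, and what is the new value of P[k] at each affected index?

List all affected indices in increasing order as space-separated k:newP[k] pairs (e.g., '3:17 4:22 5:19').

Answer: 3:-1 4:3 5:4 6:21 7:35

Derivation:
P[k] = A[0] + ... + A[k]
P[k] includes A[3] iff k >= 3
Affected indices: 3, 4, ..., 7; delta = -23
  P[3]: 22 + -23 = -1
  P[4]: 26 + -23 = 3
  P[5]: 27 + -23 = 4
  P[6]: 44 + -23 = 21
  P[7]: 58 + -23 = 35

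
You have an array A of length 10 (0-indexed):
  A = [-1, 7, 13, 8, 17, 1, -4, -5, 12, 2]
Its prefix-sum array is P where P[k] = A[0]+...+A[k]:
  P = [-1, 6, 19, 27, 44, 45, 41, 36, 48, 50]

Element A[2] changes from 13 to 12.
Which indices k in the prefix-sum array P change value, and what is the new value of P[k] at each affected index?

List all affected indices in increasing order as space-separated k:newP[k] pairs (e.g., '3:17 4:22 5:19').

Answer: 2:18 3:26 4:43 5:44 6:40 7:35 8:47 9:49

Derivation:
P[k] = A[0] + ... + A[k]
P[k] includes A[2] iff k >= 2
Affected indices: 2, 3, ..., 9; delta = -1
  P[2]: 19 + -1 = 18
  P[3]: 27 + -1 = 26
  P[4]: 44 + -1 = 43
  P[5]: 45 + -1 = 44
  P[6]: 41 + -1 = 40
  P[7]: 36 + -1 = 35
  P[8]: 48 + -1 = 47
  P[9]: 50 + -1 = 49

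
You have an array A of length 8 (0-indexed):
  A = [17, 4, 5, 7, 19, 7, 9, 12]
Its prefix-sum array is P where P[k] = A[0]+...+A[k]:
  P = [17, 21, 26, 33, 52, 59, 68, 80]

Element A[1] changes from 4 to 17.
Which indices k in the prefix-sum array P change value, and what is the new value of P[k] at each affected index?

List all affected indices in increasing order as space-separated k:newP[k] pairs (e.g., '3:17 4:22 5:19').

P[k] = A[0] + ... + A[k]
P[k] includes A[1] iff k >= 1
Affected indices: 1, 2, ..., 7; delta = 13
  P[1]: 21 + 13 = 34
  P[2]: 26 + 13 = 39
  P[3]: 33 + 13 = 46
  P[4]: 52 + 13 = 65
  P[5]: 59 + 13 = 72
  P[6]: 68 + 13 = 81
  P[7]: 80 + 13 = 93

Answer: 1:34 2:39 3:46 4:65 5:72 6:81 7:93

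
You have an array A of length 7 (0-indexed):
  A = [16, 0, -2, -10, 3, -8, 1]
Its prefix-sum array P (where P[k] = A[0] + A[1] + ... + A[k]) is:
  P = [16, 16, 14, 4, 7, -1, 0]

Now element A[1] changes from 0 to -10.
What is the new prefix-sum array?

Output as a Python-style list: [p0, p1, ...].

Answer: [16, 6, 4, -6, -3, -11, -10]

Derivation:
Change: A[1] 0 -> -10, delta = -10
P[k] for k < 1: unchanged (A[1] not included)
P[k] for k >= 1: shift by delta = -10
  P[0] = 16 + 0 = 16
  P[1] = 16 + -10 = 6
  P[2] = 14 + -10 = 4
  P[3] = 4 + -10 = -6
  P[4] = 7 + -10 = -3
  P[5] = -1 + -10 = -11
  P[6] = 0 + -10 = -10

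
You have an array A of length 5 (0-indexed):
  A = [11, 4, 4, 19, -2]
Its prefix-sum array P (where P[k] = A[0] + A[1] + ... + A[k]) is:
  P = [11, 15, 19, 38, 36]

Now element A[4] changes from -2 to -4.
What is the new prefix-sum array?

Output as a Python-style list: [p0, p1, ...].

Change: A[4] -2 -> -4, delta = -2
P[k] for k < 4: unchanged (A[4] not included)
P[k] for k >= 4: shift by delta = -2
  P[0] = 11 + 0 = 11
  P[1] = 15 + 0 = 15
  P[2] = 19 + 0 = 19
  P[3] = 38 + 0 = 38
  P[4] = 36 + -2 = 34

Answer: [11, 15, 19, 38, 34]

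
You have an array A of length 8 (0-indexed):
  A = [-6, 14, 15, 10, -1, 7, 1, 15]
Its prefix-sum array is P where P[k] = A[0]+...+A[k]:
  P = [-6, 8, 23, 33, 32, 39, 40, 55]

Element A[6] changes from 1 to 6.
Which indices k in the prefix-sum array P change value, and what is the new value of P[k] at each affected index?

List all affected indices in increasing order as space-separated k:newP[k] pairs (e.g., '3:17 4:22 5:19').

P[k] = A[0] + ... + A[k]
P[k] includes A[6] iff k >= 6
Affected indices: 6, 7, ..., 7; delta = 5
  P[6]: 40 + 5 = 45
  P[7]: 55 + 5 = 60

Answer: 6:45 7:60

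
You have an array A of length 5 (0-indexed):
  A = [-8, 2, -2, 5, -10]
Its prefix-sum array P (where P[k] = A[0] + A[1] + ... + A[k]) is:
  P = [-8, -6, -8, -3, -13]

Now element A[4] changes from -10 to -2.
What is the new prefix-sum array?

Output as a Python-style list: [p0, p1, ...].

Change: A[4] -10 -> -2, delta = 8
P[k] for k < 4: unchanged (A[4] not included)
P[k] for k >= 4: shift by delta = 8
  P[0] = -8 + 0 = -8
  P[1] = -6 + 0 = -6
  P[2] = -8 + 0 = -8
  P[3] = -3 + 0 = -3
  P[4] = -13 + 8 = -5

Answer: [-8, -6, -8, -3, -5]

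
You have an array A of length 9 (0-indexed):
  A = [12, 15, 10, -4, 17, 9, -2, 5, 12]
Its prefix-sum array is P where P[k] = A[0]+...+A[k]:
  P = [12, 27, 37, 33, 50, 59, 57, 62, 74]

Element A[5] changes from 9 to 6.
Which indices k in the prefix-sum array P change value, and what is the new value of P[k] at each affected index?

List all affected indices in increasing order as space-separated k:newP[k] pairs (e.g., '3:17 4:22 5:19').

Answer: 5:56 6:54 7:59 8:71

Derivation:
P[k] = A[0] + ... + A[k]
P[k] includes A[5] iff k >= 5
Affected indices: 5, 6, ..., 8; delta = -3
  P[5]: 59 + -3 = 56
  P[6]: 57 + -3 = 54
  P[7]: 62 + -3 = 59
  P[8]: 74 + -3 = 71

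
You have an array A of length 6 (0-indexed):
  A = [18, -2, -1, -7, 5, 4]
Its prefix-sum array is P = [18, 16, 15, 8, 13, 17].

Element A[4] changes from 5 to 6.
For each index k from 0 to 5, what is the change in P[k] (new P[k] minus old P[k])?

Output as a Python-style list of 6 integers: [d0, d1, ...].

Element change: A[4] 5 -> 6, delta = 1
For k < 4: P[k] unchanged, delta_P[k] = 0
For k >= 4: P[k] shifts by exactly 1
Delta array: [0, 0, 0, 0, 1, 1]

Answer: [0, 0, 0, 0, 1, 1]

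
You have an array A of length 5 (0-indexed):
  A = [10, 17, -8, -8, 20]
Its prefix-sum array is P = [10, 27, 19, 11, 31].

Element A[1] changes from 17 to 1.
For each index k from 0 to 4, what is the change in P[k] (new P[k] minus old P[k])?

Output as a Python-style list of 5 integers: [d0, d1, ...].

Answer: [0, -16, -16, -16, -16]

Derivation:
Element change: A[1] 17 -> 1, delta = -16
For k < 1: P[k] unchanged, delta_P[k] = 0
For k >= 1: P[k] shifts by exactly -16
Delta array: [0, -16, -16, -16, -16]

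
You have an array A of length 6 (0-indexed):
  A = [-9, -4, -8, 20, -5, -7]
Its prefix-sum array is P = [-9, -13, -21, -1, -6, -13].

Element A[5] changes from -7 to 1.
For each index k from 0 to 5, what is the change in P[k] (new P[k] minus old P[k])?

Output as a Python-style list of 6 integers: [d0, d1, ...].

Answer: [0, 0, 0, 0, 0, 8]

Derivation:
Element change: A[5] -7 -> 1, delta = 8
For k < 5: P[k] unchanged, delta_P[k] = 0
For k >= 5: P[k] shifts by exactly 8
Delta array: [0, 0, 0, 0, 0, 8]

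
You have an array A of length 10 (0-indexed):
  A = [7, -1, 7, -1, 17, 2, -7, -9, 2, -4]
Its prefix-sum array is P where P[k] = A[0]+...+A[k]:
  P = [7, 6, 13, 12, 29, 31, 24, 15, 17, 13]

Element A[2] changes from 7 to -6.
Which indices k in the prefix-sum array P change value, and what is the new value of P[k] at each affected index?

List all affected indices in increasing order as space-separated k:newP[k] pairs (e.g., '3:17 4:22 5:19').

P[k] = A[0] + ... + A[k]
P[k] includes A[2] iff k >= 2
Affected indices: 2, 3, ..., 9; delta = -13
  P[2]: 13 + -13 = 0
  P[3]: 12 + -13 = -1
  P[4]: 29 + -13 = 16
  P[5]: 31 + -13 = 18
  P[6]: 24 + -13 = 11
  P[7]: 15 + -13 = 2
  P[8]: 17 + -13 = 4
  P[9]: 13 + -13 = 0

Answer: 2:0 3:-1 4:16 5:18 6:11 7:2 8:4 9:0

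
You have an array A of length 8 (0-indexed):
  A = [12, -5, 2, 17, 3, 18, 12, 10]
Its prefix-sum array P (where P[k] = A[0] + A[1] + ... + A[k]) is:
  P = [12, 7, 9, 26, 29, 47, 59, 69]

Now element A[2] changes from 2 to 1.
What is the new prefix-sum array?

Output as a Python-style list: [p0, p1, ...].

Answer: [12, 7, 8, 25, 28, 46, 58, 68]

Derivation:
Change: A[2] 2 -> 1, delta = -1
P[k] for k < 2: unchanged (A[2] not included)
P[k] for k >= 2: shift by delta = -1
  P[0] = 12 + 0 = 12
  P[1] = 7 + 0 = 7
  P[2] = 9 + -1 = 8
  P[3] = 26 + -1 = 25
  P[4] = 29 + -1 = 28
  P[5] = 47 + -1 = 46
  P[6] = 59 + -1 = 58
  P[7] = 69 + -1 = 68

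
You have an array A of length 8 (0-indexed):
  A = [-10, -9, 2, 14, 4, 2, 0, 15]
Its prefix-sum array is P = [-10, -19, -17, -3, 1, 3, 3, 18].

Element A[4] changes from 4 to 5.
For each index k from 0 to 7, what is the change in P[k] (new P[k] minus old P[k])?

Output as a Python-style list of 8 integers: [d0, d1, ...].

Answer: [0, 0, 0, 0, 1, 1, 1, 1]

Derivation:
Element change: A[4] 4 -> 5, delta = 1
For k < 4: P[k] unchanged, delta_P[k] = 0
For k >= 4: P[k] shifts by exactly 1
Delta array: [0, 0, 0, 0, 1, 1, 1, 1]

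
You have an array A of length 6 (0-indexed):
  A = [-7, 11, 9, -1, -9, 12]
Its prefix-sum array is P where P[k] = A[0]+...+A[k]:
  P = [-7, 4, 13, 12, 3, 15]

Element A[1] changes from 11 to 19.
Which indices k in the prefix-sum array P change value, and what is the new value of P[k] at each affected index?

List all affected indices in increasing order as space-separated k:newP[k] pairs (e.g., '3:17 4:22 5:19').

P[k] = A[0] + ... + A[k]
P[k] includes A[1] iff k >= 1
Affected indices: 1, 2, ..., 5; delta = 8
  P[1]: 4 + 8 = 12
  P[2]: 13 + 8 = 21
  P[3]: 12 + 8 = 20
  P[4]: 3 + 8 = 11
  P[5]: 15 + 8 = 23

Answer: 1:12 2:21 3:20 4:11 5:23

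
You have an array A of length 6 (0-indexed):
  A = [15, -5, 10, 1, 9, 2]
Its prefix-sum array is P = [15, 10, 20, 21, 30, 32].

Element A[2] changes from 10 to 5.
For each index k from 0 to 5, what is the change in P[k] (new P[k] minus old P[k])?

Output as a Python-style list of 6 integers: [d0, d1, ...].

Answer: [0, 0, -5, -5, -5, -5]

Derivation:
Element change: A[2] 10 -> 5, delta = -5
For k < 2: P[k] unchanged, delta_P[k] = 0
For k >= 2: P[k] shifts by exactly -5
Delta array: [0, 0, -5, -5, -5, -5]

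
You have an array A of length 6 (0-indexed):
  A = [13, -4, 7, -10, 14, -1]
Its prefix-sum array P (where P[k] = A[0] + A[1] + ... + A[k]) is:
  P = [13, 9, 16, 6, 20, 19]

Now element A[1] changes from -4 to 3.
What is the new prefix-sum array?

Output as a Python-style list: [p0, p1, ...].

Change: A[1] -4 -> 3, delta = 7
P[k] for k < 1: unchanged (A[1] not included)
P[k] for k >= 1: shift by delta = 7
  P[0] = 13 + 0 = 13
  P[1] = 9 + 7 = 16
  P[2] = 16 + 7 = 23
  P[3] = 6 + 7 = 13
  P[4] = 20 + 7 = 27
  P[5] = 19 + 7 = 26

Answer: [13, 16, 23, 13, 27, 26]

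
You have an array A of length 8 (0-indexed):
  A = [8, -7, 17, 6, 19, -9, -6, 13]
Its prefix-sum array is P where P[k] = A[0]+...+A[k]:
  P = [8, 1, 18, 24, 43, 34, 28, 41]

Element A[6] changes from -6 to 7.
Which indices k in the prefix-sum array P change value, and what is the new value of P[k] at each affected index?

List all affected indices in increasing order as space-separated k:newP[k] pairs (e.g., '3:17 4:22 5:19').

P[k] = A[0] + ... + A[k]
P[k] includes A[6] iff k >= 6
Affected indices: 6, 7, ..., 7; delta = 13
  P[6]: 28 + 13 = 41
  P[7]: 41 + 13 = 54

Answer: 6:41 7:54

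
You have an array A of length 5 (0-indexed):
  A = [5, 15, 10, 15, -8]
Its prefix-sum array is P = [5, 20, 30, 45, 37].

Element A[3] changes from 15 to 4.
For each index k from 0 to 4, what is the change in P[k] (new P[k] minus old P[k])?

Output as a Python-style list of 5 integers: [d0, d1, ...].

Element change: A[3] 15 -> 4, delta = -11
For k < 3: P[k] unchanged, delta_P[k] = 0
For k >= 3: P[k] shifts by exactly -11
Delta array: [0, 0, 0, -11, -11]

Answer: [0, 0, 0, -11, -11]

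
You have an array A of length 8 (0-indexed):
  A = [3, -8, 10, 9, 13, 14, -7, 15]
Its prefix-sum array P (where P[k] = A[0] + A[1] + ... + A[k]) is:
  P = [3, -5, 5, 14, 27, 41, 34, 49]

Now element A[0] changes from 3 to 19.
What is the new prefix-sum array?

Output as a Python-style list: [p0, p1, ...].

Answer: [19, 11, 21, 30, 43, 57, 50, 65]

Derivation:
Change: A[0] 3 -> 19, delta = 16
P[k] for k < 0: unchanged (A[0] not included)
P[k] for k >= 0: shift by delta = 16
  P[0] = 3 + 16 = 19
  P[1] = -5 + 16 = 11
  P[2] = 5 + 16 = 21
  P[3] = 14 + 16 = 30
  P[4] = 27 + 16 = 43
  P[5] = 41 + 16 = 57
  P[6] = 34 + 16 = 50
  P[7] = 49 + 16 = 65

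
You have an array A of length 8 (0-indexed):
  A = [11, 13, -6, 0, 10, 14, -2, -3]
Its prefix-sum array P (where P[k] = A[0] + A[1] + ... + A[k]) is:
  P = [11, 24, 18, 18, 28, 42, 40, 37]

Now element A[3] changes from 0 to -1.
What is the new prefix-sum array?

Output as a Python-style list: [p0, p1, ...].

Answer: [11, 24, 18, 17, 27, 41, 39, 36]

Derivation:
Change: A[3] 0 -> -1, delta = -1
P[k] for k < 3: unchanged (A[3] not included)
P[k] for k >= 3: shift by delta = -1
  P[0] = 11 + 0 = 11
  P[1] = 24 + 0 = 24
  P[2] = 18 + 0 = 18
  P[3] = 18 + -1 = 17
  P[4] = 28 + -1 = 27
  P[5] = 42 + -1 = 41
  P[6] = 40 + -1 = 39
  P[7] = 37 + -1 = 36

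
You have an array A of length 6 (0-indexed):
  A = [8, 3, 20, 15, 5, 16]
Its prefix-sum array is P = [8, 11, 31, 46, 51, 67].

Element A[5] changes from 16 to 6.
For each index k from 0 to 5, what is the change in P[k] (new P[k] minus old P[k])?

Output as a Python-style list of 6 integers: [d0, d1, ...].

Answer: [0, 0, 0, 0, 0, -10]

Derivation:
Element change: A[5] 16 -> 6, delta = -10
For k < 5: P[k] unchanged, delta_P[k] = 0
For k >= 5: P[k] shifts by exactly -10
Delta array: [0, 0, 0, 0, 0, -10]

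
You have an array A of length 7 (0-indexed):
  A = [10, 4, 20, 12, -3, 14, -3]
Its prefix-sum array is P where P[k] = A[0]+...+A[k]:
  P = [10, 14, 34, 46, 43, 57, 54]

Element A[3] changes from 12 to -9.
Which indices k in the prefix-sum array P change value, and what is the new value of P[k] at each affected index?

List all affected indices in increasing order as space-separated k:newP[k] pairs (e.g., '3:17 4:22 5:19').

Answer: 3:25 4:22 5:36 6:33

Derivation:
P[k] = A[0] + ... + A[k]
P[k] includes A[3] iff k >= 3
Affected indices: 3, 4, ..., 6; delta = -21
  P[3]: 46 + -21 = 25
  P[4]: 43 + -21 = 22
  P[5]: 57 + -21 = 36
  P[6]: 54 + -21 = 33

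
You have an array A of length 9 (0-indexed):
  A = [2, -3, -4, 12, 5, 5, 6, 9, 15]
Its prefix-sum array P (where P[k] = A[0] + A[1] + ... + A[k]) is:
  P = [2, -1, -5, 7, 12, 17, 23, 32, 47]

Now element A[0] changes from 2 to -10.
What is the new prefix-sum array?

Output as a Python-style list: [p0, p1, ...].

Answer: [-10, -13, -17, -5, 0, 5, 11, 20, 35]

Derivation:
Change: A[0] 2 -> -10, delta = -12
P[k] for k < 0: unchanged (A[0] not included)
P[k] for k >= 0: shift by delta = -12
  P[0] = 2 + -12 = -10
  P[1] = -1 + -12 = -13
  P[2] = -5 + -12 = -17
  P[3] = 7 + -12 = -5
  P[4] = 12 + -12 = 0
  P[5] = 17 + -12 = 5
  P[6] = 23 + -12 = 11
  P[7] = 32 + -12 = 20
  P[8] = 47 + -12 = 35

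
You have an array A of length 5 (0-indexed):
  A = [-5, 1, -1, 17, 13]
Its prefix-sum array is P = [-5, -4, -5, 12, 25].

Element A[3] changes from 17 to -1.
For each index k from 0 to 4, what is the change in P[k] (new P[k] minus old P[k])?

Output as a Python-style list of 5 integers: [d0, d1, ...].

Element change: A[3] 17 -> -1, delta = -18
For k < 3: P[k] unchanged, delta_P[k] = 0
For k >= 3: P[k] shifts by exactly -18
Delta array: [0, 0, 0, -18, -18]

Answer: [0, 0, 0, -18, -18]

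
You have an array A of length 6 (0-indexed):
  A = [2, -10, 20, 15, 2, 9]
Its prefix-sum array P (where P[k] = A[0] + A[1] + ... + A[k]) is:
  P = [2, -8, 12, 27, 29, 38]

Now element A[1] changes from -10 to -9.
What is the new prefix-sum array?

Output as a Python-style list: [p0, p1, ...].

Change: A[1] -10 -> -9, delta = 1
P[k] for k < 1: unchanged (A[1] not included)
P[k] for k >= 1: shift by delta = 1
  P[0] = 2 + 0 = 2
  P[1] = -8 + 1 = -7
  P[2] = 12 + 1 = 13
  P[3] = 27 + 1 = 28
  P[4] = 29 + 1 = 30
  P[5] = 38 + 1 = 39

Answer: [2, -7, 13, 28, 30, 39]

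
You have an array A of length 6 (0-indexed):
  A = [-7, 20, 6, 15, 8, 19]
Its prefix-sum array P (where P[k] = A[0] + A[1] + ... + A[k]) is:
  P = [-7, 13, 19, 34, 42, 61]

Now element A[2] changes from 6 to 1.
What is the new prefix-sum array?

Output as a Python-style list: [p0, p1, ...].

Answer: [-7, 13, 14, 29, 37, 56]

Derivation:
Change: A[2] 6 -> 1, delta = -5
P[k] for k < 2: unchanged (A[2] not included)
P[k] for k >= 2: shift by delta = -5
  P[0] = -7 + 0 = -7
  P[1] = 13 + 0 = 13
  P[2] = 19 + -5 = 14
  P[3] = 34 + -5 = 29
  P[4] = 42 + -5 = 37
  P[5] = 61 + -5 = 56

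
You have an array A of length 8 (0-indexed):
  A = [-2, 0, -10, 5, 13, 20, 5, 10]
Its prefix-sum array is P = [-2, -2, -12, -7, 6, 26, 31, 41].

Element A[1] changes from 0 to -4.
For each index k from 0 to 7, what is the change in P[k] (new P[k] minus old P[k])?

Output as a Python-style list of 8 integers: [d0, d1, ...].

Answer: [0, -4, -4, -4, -4, -4, -4, -4]

Derivation:
Element change: A[1] 0 -> -4, delta = -4
For k < 1: P[k] unchanged, delta_P[k] = 0
For k >= 1: P[k] shifts by exactly -4
Delta array: [0, -4, -4, -4, -4, -4, -4, -4]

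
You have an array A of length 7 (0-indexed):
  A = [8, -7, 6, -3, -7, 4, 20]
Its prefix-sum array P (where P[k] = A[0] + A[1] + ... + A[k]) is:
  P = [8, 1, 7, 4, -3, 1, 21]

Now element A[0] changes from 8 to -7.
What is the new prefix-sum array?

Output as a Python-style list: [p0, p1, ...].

Change: A[0] 8 -> -7, delta = -15
P[k] for k < 0: unchanged (A[0] not included)
P[k] for k >= 0: shift by delta = -15
  P[0] = 8 + -15 = -7
  P[1] = 1 + -15 = -14
  P[2] = 7 + -15 = -8
  P[3] = 4 + -15 = -11
  P[4] = -3 + -15 = -18
  P[5] = 1 + -15 = -14
  P[6] = 21 + -15 = 6

Answer: [-7, -14, -8, -11, -18, -14, 6]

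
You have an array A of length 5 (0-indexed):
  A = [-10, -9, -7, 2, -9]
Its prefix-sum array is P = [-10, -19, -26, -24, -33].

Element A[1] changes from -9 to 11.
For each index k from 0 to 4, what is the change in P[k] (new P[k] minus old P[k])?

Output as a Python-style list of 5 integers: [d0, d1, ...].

Answer: [0, 20, 20, 20, 20]

Derivation:
Element change: A[1] -9 -> 11, delta = 20
For k < 1: P[k] unchanged, delta_P[k] = 0
For k >= 1: P[k] shifts by exactly 20
Delta array: [0, 20, 20, 20, 20]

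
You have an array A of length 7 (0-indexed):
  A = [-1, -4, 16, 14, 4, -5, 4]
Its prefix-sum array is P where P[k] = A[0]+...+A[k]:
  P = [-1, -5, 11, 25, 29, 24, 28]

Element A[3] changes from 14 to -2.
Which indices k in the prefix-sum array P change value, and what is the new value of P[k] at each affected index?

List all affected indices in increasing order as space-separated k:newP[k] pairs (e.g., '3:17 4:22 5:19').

Answer: 3:9 4:13 5:8 6:12

Derivation:
P[k] = A[0] + ... + A[k]
P[k] includes A[3] iff k >= 3
Affected indices: 3, 4, ..., 6; delta = -16
  P[3]: 25 + -16 = 9
  P[4]: 29 + -16 = 13
  P[5]: 24 + -16 = 8
  P[6]: 28 + -16 = 12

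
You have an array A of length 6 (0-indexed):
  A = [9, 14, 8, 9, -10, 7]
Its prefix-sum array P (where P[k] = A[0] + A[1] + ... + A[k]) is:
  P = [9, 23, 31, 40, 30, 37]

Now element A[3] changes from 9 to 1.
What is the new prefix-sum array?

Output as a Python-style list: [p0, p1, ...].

Change: A[3] 9 -> 1, delta = -8
P[k] for k < 3: unchanged (A[3] not included)
P[k] for k >= 3: shift by delta = -8
  P[0] = 9 + 0 = 9
  P[1] = 23 + 0 = 23
  P[2] = 31 + 0 = 31
  P[3] = 40 + -8 = 32
  P[4] = 30 + -8 = 22
  P[5] = 37 + -8 = 29

Answer: [9, 23, 31, 32, 22, 29]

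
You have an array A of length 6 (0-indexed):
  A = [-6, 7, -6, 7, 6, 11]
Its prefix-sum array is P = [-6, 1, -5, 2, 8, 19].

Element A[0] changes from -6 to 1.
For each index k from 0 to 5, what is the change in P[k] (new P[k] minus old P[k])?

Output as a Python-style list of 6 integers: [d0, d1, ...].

Answer: [7, 7, 7, 7, 7, 7]

Derivation:
Element change: A[0] -6 -> 1, delta = 7
For k < 0: P[k] unchanged, delta_P[k] = 0
For k >= 0: P[k] shifts by exactly 7
Delta array: [7, 7, 7, 7, 7, 7]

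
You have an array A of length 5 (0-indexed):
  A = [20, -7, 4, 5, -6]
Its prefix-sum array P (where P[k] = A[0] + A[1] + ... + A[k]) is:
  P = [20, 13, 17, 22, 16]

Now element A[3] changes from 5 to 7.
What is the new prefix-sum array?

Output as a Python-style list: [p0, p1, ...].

Answer: [20, 13, 17, 24, 18]

Derivation:
Change: A[3] 5 -> 7, delta = 2
P[k] for k < 3: unchanged (A[3] not included)
P[k] for k >= 3: shift by delta = 2
  P[0] = 20 + 0 = 20
  P[1] = 13 + 0 = 13
  P[2] = 17 + 0 = 17
  P[3] = 22 + 2 = 24
  P[4] = 16 + 2 = 18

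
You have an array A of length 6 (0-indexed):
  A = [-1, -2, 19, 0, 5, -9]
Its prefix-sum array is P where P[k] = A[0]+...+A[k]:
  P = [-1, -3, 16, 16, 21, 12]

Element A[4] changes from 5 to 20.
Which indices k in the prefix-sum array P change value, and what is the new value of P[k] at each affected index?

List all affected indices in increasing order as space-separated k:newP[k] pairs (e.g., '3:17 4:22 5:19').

P[k] = A[0] + ... + A[k]
P[k] includes A[4] iff k >= 4
Affected indices: 4, 5, ..., 5; delta = 15
  P[4]: 21 + 15 = 36
  P[5]: 12 + 15 = 27

Answer: 4:36 5:27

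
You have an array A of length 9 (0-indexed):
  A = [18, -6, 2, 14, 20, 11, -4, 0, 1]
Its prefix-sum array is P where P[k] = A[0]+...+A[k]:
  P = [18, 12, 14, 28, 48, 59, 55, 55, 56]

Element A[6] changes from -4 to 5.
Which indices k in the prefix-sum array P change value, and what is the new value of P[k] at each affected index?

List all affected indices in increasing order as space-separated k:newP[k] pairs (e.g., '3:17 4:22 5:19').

P[k] = A[0] + ... + A[k]
P[k] includes A[6] iff k >= 6
Affected indices: 6, 7, ..., 8; delta = 9
  P[6]: 55 + 9 = 64
  P[7]: 55 + 9 = 64
  P[8]: 56 + 9 = 65

Answer: 6:64 7:64 8:65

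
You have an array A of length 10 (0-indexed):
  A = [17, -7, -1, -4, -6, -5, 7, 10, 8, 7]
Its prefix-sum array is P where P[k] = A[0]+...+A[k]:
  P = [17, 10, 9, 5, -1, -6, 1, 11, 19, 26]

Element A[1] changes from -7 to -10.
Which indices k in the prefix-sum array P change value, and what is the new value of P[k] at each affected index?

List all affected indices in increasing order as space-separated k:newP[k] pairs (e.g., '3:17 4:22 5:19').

P[k] = A[0] + ... + A[k]
P[k] includes A[1] iff k >= 1
Affected indices: 1, 2, ..., 9; delta = -3
  P[1]: 10 + -3 = 7
  P[2]: 9 + -3 = 6
  P[3]: 5 + -3 = 2
  P[4]: -1 + -3 = -4
  P[5]: -6 + -3 = -9
  P[6]: 1 + -3 = -2
  P[7]: 11 + -3 = 8
  P[8]: 19 + -3 = 16
  P[9]: 26 + -3 = 23

Answer: 1:7 2:6 3:2 4:-4 5:-9 6:-2 7:8 8:16 9:23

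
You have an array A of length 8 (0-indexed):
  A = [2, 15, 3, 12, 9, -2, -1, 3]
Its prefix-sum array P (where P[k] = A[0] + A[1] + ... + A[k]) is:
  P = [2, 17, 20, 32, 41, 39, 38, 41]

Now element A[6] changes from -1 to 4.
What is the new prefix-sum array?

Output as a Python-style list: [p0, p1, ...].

Answer: [2, 17, 20, 32, 41, 39, 43, 46]

Derivation:
Change: A[6] -1 -> 4, delta = 5
P[k] for k < 6: unchanged (A[6] not included)
P[k] for k >= 6: shift by delta = 5
  P[0] = 2 + 0 = 2
  P[1] = 17 + 0 = 17
  P[2] = 20 + 0 = 20
  P[3] = 32 + 0 = 32
  P[4] = 41 + 0 = 41
  P[5] = 39 + 0 = 39
  P[6] = 38 + 5 = 43
  P[7] = 41 + 5 = 46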